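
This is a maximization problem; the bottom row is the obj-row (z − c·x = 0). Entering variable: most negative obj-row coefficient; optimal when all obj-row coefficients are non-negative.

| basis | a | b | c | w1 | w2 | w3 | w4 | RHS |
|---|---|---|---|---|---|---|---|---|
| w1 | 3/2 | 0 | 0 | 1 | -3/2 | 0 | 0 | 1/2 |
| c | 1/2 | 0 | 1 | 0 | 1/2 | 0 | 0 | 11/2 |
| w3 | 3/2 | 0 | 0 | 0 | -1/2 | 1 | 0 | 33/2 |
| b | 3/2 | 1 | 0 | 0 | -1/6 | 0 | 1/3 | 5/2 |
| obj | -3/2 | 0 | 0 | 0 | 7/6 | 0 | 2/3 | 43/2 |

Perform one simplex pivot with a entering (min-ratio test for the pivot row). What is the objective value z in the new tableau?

22

Ratio test on column a — row 1: (1/2)/(3/2) = 1/3; row 2: (11/2)/(1/2) = 11; row 3: (33/2)/(3/2) = 11; row 4: (5/2)/(3/2) = 5/3. Minimum is 1/3 at row 1 (w1 leaves); pivot element 3/2.
Pivot on row 1; the obj-row RHS becomes 43/2 − (-3/2)·(1/3) = 22.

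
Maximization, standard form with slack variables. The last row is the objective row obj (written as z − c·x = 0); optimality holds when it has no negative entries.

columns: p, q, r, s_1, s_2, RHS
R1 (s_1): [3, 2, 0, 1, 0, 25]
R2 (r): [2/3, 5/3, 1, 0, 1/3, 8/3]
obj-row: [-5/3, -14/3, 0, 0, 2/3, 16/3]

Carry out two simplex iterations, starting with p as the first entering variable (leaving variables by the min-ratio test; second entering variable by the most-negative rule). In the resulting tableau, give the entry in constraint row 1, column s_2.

-2/5

Ratio test on column p — row 1: 25/3 = 25/3; row 2: (8/3)/(2/3) = 4. Minimum is 4 at row 2 (r leaves); pivot element 2/3.
Divide row 2 by 2/3; eliminate column p from the other rows.
Second iteration: most negative obj-row entry is -1/2 in column q, so q enters.
Ratio test on column q — row 1: entry -11/2 ≤ 0; row 2: 4/(5/2) = 8/5. Minimum is 8/5 at row 2 (p leaves); pivot element 5/2.
Divide row 2 by 5/2; eliminate column q from the other rows.
After both pivots, the entry at constraint row 1, column s_2 is -2/5.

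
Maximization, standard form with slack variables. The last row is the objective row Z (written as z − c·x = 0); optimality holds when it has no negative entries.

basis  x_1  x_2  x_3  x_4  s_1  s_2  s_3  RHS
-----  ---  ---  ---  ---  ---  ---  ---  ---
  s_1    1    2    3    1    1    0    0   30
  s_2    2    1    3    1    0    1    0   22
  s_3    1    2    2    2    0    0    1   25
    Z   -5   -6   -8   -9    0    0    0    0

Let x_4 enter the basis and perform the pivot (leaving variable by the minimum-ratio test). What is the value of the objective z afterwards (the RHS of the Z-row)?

Ratio test on column x_4 — row 1: 30/1 = 30; row 2: 22/1 = 22; row 3: 25/2 = 25/2. Minimum is 25/2 at row 3 (s_3 leaves); pivot element 2.
Pivot on row 3; the Z-row RHS becomes 0 − (-9)·(25/2) = 225/2.

225/2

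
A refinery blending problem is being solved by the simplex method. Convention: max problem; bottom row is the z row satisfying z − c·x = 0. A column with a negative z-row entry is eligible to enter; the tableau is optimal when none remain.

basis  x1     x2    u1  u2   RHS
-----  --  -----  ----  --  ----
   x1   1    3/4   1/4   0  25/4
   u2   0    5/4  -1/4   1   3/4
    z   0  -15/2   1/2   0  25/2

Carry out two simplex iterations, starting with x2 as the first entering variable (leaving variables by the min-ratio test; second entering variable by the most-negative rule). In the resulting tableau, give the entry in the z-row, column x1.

Ratio test on column x2 — row 1: (25/4)/(3/4) = 25/3; row 2: (3/4)/(5/4) = 3/5. Minimum is 3/5 at row 2 (u2 leaves); pivot element 5/4.
Divide row 2 by 5/4; eliminate column x2 from the other rows.
Second iteration: most negative z-row entry is -1 in column u1, so u1 enters.
Ratio test on column u1 — row 1: (29/5)/(2/5) = 29/2; row 2: entry -1/5 ≤ 0. Minimum is 29/2 at row 1 (x1 leaves); pivot element 2/5.
Divide row 1 by 2/5; eliminate column u1 from the other rows.
After both pivots, the entry at the z-row, column x1 is 5/2.

5/2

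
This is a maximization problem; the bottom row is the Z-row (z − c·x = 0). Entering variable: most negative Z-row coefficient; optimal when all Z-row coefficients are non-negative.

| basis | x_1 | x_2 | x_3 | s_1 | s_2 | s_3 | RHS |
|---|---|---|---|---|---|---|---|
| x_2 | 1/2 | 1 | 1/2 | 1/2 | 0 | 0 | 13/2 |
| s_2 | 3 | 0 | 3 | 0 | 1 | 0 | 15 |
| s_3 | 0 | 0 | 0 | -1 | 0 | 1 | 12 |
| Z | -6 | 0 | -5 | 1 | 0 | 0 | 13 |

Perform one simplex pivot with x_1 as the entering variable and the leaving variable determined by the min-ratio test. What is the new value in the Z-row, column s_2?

2

Ratio test on column x_1 — row 1: (13/2)/(1/2) = 13; row 2: 15/3 = 5; row 3: entry 0 ≤ 0. Minimum is 5 at row 2 (s_2 leaves); pivot element 3.
Divide row 2 by 3; eliminate column x_1 from the other rows.
Z-row update in column s_2: 0 − (-6)·(1/3) = 2.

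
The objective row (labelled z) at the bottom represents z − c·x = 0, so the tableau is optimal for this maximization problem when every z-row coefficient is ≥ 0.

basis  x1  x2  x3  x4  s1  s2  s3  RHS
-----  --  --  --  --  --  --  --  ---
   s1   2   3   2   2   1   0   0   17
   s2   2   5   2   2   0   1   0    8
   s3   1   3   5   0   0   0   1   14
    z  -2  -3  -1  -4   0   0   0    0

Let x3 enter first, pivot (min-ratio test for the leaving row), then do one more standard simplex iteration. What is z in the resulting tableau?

Ratio test on column x3 — row 1: 17/2 = 17/2; row 2: 8/2 = 4; row 3: 14/5 = 14/5. Minimum is 14/5 at row 3 (s3 leaves); pivot element 5.
Pivot on row 3; the z-row RHS becomes 0 − (-1)·(14/5) = 14/5.
Next entering variable (most negative z-row entry -4): x4.
Ratio test on column x4 — row 1: (57/5)/2 = 57/10; row 2: (12/5)/2 = 6/5; row 3: entry 0 ≤ 0. Minimum is 6/5 at row 2 (s2 leaves); pivot element 2.
After the second pivot the z-row RHS is 14/5 − (-4)·(6/5) = 38/5.

38/5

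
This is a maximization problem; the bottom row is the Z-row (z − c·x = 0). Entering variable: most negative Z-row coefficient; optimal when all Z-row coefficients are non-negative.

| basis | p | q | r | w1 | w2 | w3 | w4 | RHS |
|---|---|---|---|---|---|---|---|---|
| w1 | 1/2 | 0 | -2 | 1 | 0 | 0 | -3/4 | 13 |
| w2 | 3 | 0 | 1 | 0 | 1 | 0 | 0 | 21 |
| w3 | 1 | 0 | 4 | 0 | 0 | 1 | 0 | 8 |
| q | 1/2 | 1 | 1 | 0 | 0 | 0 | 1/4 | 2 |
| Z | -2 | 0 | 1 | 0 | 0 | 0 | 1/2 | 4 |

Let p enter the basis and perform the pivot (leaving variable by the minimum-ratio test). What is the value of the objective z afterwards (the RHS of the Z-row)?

12

Ratio test on column p — row 1: 13/(1/2) = 26; row 2: 21/3 = 7; row 3: 8/1 = 8; row 4: 2/(1/2) = 4. Minimum is 4 at row 4 (q leaves); pivot element 1/2.
Pivot on row 4; the Z-row RHS becomes 4 − (-2)·4 = 12.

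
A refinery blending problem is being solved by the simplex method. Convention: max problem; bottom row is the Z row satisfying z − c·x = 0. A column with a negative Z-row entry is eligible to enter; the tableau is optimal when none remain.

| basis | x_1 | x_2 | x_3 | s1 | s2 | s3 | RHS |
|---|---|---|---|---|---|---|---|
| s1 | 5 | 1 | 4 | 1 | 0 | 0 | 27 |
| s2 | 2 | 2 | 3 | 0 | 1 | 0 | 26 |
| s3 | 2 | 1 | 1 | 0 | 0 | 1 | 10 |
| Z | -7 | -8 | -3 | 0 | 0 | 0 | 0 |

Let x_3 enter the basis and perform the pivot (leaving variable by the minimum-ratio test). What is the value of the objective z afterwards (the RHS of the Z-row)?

81/4

Ratio test on column x_3 — row 1: 27/4 = 27/4; row 2: 26/3 = 26/3; row 3: 10/1 = 10. Minimum is 27/4 at row 1 (s1 leaves); pivot element 4.
Pivot on row 1; the Z-row RHS becomes 0 − (-3)·(27/4) = 81/4.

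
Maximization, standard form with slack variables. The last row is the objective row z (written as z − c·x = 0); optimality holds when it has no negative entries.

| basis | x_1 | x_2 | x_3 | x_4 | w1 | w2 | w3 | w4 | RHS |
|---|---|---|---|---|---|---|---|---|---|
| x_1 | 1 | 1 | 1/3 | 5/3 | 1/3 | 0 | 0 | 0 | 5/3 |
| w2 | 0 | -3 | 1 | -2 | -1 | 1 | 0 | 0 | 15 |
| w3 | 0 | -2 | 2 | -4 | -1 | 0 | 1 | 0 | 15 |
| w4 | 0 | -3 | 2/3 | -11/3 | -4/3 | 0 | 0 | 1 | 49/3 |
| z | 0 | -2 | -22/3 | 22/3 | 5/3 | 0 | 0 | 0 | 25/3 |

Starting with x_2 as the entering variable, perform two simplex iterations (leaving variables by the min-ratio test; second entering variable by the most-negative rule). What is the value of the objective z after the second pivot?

Ratio test on column x_2 — row 1: (5/3)/1 = 5/3; row 2: entry -3 ≤ 0; row 3: entry -2 ≤ 0; row 4: entry -3 ≤ 0. Minimum is 5/3 at row 1 (x_1 leaves); pivot element 1.
Pivot on row 1; the z-row RHS becomes 25/3 − (-2)·(5/3) = 35/3.
Next entering variable (most negative z-row entry -20/3): x_3.
Ratio test on column x_3 — row 1: (5/3)/(1/3) = 5; row 2: 20/2 = 10; row 3: (55/3)/(8/3) = 55/8; row 4: (64/3)/(5/3) = 64/5. Minimum is 5 at row 1 (x_2 leaves); pivot element 1/3.
After the second pivot the z-row RHS is 35/3 − (-20/3)·5 = 45.

45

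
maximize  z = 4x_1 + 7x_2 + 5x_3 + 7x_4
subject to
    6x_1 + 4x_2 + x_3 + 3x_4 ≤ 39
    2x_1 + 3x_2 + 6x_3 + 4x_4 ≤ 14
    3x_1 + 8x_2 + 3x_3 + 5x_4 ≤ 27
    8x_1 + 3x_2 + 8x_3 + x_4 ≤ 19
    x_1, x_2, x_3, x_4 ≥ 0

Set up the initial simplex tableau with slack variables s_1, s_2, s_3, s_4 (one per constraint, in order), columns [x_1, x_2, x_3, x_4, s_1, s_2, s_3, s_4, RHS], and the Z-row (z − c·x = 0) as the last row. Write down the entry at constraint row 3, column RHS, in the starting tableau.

27

The RHS of constraint 3 is b_3 = 27.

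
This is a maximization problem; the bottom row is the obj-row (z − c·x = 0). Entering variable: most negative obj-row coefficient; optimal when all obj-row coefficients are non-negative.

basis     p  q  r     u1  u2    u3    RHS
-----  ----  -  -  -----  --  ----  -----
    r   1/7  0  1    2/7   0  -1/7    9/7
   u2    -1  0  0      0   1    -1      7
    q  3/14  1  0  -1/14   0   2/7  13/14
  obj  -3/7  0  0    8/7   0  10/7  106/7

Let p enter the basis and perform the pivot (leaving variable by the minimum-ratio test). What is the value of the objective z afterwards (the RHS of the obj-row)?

Ratio test on column p — row 1: (9/7)/(1/7) = 9; row 2: entry -1 ≤ 0; row 3: (13/14)/(3/14) = 13/3. Minimum is 13/3 at row 3 (q leaves); pivot element 3/14.
Pivot on row 3; the obj-row RHS becomes 106/7 − (-3/7)·(13/3) = 17.

17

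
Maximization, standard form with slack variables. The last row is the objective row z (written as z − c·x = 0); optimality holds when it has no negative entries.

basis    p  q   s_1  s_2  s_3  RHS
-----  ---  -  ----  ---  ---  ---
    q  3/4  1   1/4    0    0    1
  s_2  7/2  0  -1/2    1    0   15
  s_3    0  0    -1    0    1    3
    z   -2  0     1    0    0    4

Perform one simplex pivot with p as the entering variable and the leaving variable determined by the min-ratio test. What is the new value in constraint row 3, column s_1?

-1

Ratio test on column p — row 1: 1/(3/4) = 4/3; row 2: 15/(7/2) = 30/7; row 3: entry 0 ≤ 0. Minimum is 4/3 at row 1 (q leaves); pivot element 3/4.
Divide row 1 by 3/4; eliminate column p from the other rows.
Row 3 update in column s_1: -1 − 0·(1/3) = -1.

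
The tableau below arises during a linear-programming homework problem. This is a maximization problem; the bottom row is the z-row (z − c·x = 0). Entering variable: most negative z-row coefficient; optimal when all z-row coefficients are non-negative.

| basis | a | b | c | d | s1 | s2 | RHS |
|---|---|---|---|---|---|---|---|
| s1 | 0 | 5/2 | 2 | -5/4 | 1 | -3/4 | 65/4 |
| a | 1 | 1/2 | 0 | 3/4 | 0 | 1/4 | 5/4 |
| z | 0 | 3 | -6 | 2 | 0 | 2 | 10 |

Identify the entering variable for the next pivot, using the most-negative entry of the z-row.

c

Negative z-row entries: c: -6.
The most negative is -6 in column c, so c enters.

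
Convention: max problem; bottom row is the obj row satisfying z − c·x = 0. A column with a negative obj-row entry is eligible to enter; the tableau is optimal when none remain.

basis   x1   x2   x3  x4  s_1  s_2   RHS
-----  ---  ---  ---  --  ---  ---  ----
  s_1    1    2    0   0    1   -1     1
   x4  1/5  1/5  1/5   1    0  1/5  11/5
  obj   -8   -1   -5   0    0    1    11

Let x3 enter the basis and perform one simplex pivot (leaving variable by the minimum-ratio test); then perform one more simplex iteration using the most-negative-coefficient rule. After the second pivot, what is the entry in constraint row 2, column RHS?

10

Ratio test on column x3 — row 1: entry 0 ≤ 0; row 2: (11/5)/(1/5) = 11. Minimum is 11 at row 2 (x4 leaves); pivot element 1/5.
Divide row 2 by 1/5; eliminate column x3 from the other rows.
Second iteration: most negative obj-row entry is -3 in column x1, so x1 enters.
Ratio test on column x1 — row 1: 1/1 = 1; row 2: 11/1 = 11. Minimum is 1 at row 1 (s_1 leaves); pivot element 1.
Divide row 1 by 1; eliminate column x1 from the other rows.
After both pivots, the entry at constraint row 2, column RHS is 10.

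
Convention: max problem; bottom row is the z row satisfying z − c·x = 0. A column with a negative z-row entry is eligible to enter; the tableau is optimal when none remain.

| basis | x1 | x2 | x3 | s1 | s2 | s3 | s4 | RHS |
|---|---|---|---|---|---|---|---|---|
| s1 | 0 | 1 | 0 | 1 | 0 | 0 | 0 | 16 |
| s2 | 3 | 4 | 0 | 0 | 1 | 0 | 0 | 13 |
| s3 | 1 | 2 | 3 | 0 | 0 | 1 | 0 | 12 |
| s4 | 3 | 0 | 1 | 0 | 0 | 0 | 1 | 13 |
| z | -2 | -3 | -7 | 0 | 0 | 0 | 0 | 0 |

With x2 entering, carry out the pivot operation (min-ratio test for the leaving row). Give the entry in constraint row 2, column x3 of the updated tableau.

Ratio test on column x2 — row 1: 16/1 = 16; row 2: 13/4 = 13/4; row 3: 12/2 = 6; row 4: entry 0 ≤ 0. Minimum is 13/4 at row 2 (s2 leaves); pivot element 4.
Divide row 2 by 4; eliminate column x2 from the other rows.
In the new row 2, the x3 entry is the old entry divided by the pivot: 0/4 = 0.

0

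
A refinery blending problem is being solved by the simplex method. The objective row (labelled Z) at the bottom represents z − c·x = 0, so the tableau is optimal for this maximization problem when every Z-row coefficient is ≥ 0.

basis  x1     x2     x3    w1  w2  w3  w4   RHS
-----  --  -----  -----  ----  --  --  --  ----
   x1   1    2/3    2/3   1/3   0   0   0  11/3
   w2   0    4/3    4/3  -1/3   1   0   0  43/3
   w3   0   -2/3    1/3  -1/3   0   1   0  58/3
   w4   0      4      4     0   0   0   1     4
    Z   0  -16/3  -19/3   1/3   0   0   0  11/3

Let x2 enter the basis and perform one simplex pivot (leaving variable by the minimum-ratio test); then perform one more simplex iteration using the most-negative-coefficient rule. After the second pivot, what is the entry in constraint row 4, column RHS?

1

Ratio test on column x2 — row 1: (11/3)/(2/3) = 11/2; row 2: (43/3)/(4/3) = 43/4; row 3: entry -2/3 ≤ 0; row 4: 4/4 = 1. Minimum is 1 at row 4 (w4 leaves); pivot element 4.
Divide row 4 by 4; eliminate column x2 from the other rows.
Second iteration: most negative Z-row entry is -1 in column x3, so x3 enters.
Ratio test on column x3 — row 1: entry 0 ≤ 0; row 2: entry 0 ≤ 0; row 3: 20/1 = 20; row 4: 1/1 = 1. Minimum is 1 at row 4 (x2 leaves); pivot element 1.
Divide row 4 by 1; eliminate column x3 from the other rows.
After both pivots, the entry at constraint row 4, column RHS is 1.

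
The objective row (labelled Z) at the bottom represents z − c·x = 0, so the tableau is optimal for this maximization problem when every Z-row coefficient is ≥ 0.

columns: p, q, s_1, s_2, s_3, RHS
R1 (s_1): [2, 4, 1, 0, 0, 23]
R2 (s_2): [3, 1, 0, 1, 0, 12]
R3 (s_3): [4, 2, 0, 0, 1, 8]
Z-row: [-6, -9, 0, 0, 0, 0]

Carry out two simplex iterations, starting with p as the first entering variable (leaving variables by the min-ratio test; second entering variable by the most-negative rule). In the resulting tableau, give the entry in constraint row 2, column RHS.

Ratio test on column p — row 1: 23/2 = 23/2; row 2: 12/3 = 4; row 3: 8/4 = 2. Minimum is 2 at row 3 (s_3 leaves); pivot element 4.
Divide row 3 by 4; eliminate column p from the other rows.
Second iteration: most negative Z-row entry is -6 in column q, so q enters.
Ratio test on column q — row 1: 19/3 = 19/3; row 2: entry -1/2 ≤ 0; row 3: 2/(1/2) = 4. Minimum is 4 at row 3 (p leaves); pivot element 1/2.
Divide row 3 by 1/2; eliminate column q from the other rows.
After both pivots, the entry at constraint row 2, column RHS is 8.

8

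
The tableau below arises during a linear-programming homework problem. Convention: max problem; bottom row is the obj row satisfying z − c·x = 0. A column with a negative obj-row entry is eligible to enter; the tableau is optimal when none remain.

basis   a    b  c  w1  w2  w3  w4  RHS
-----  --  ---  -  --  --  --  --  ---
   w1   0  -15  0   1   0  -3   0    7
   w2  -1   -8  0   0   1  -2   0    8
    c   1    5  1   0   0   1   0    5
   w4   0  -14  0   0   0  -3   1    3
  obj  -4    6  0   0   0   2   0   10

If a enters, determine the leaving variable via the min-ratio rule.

c

Column a entries and ratios — w1: 0 ≤ 0, skip; w2: -1 ≤ 0, skip; c: 5/1 = 5; w4: 0 ≤ 0, skip.
Smallest ratio is 5 in the row of c, so c leaves.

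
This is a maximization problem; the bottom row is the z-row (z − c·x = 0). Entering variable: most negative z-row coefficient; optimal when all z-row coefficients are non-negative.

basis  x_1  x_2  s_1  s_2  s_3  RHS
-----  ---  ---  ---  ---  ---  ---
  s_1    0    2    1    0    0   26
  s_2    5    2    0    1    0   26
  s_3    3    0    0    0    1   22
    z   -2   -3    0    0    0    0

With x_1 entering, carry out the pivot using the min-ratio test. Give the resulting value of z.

Ratio test on column x_1 — row 1: entry 0 ≤ 0; row 2: 26/5 = 26/5; row 3: 22/3 = 22/3. Minimum is 26/5 at row 2 (s_2 leaves); pivot element 5.
Pivot on row 2; the z-row RHS becomes 0 − (-2)·(26/5) = 52/5.

52/5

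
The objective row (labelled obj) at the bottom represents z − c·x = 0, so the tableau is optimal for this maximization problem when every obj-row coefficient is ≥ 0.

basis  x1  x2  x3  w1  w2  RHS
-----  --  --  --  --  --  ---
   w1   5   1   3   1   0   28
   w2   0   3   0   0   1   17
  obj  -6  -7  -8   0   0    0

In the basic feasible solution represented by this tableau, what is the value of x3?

0

x3 is not in the basis, so in the current basic feasible solution x3 = 0.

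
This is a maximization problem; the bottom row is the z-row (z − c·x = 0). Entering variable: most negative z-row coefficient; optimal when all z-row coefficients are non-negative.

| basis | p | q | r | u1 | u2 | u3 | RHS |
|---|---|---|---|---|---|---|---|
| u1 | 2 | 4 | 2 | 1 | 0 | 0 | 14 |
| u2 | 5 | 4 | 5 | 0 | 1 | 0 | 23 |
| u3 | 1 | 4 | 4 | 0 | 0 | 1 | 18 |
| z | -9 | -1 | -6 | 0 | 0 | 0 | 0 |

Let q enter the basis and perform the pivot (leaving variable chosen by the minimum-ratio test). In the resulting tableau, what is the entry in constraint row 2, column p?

Ratio test on column q — row 1: 14/4 = 7/2; row 2: 23/4 = 23/4; row 3: 18/4 = 9/2. Minimum is 7/2 at row 1 (u1 leaves); pivot element 4.
Divide row 1 by 4; eliminate column q from the other rows.
Row 2 update in column p: 5 − 4·(1/2) = 3.

3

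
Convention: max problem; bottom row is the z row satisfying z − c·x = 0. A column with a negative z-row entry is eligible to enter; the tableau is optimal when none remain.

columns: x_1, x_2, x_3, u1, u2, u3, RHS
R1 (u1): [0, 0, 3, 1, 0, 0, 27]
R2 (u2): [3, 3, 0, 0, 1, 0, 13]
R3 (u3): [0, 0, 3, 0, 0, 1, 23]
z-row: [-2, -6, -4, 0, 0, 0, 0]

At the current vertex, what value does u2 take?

u2 is basic (row 2); its value is the RHS of that row, 13.

13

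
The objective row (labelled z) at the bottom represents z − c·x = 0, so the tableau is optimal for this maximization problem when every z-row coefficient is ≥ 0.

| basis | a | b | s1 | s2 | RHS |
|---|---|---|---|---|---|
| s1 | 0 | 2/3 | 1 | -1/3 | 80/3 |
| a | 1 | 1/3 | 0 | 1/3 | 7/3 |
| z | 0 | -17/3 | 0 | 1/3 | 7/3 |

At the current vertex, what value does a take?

a is basic (row 2); its value is the RHS of that row, 7/3.

7/3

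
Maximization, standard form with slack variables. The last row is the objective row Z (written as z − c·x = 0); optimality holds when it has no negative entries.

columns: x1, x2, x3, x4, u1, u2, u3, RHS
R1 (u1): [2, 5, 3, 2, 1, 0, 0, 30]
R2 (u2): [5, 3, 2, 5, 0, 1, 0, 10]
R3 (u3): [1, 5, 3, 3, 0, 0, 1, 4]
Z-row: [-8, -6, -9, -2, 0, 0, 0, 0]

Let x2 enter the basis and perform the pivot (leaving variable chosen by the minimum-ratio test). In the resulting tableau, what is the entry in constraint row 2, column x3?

Ratio test on column x2 — row 1: 30/5 = 6; row 2: 10/3 = 10/3; row 3: 4/5 = 4/5. Minimum is 4/5 at row 3 (u3 leaves); pivot element 5.
Divide row 3 by 5; eliminate column x2 from the other rows.
Row 2 update in column x3: 2 − 3·(3/5) = 1/5.

1/5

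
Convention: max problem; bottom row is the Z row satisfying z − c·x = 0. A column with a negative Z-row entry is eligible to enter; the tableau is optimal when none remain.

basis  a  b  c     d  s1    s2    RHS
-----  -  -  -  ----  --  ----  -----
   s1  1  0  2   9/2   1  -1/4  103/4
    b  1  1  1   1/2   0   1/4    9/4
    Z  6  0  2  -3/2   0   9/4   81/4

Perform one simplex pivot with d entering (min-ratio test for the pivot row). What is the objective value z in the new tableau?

27

Ratio test on column d — row 1: (103/4)/(9/2) = 103/18; row 2: (9/4)/(1/2) = 9/2. Minimum is 9/2 at row 2 (b leaves); pivot element 1/2.
Pivot on row 2; the Z-row RHS becomes 81/4 − (-3/2)·(9/2) = 27.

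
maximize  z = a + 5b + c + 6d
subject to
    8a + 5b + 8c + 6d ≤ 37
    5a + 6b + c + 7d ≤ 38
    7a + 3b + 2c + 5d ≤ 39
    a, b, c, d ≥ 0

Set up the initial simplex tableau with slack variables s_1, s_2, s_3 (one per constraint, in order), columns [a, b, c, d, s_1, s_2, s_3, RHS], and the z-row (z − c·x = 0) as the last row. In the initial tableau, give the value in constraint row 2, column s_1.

0

Slack s_1 belongs to constraint 1; its column is the unit vector e_1, so the entry in row 2 is 0.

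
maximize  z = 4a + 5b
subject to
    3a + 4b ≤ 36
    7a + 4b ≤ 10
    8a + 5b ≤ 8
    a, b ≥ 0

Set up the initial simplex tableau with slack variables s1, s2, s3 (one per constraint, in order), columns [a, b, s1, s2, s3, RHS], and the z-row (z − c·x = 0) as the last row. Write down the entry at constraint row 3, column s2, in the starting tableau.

0

Slack s2 belongs to constraint 2; its column is the unit vector e_2, so the entry in row 3 is 0.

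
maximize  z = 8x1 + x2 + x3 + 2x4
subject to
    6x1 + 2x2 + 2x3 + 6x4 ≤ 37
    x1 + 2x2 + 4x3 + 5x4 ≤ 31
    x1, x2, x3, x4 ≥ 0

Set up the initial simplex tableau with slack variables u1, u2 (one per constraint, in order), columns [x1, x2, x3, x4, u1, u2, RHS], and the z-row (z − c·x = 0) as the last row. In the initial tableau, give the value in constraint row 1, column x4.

6

Constraint 1 has coefficient 6 on x4.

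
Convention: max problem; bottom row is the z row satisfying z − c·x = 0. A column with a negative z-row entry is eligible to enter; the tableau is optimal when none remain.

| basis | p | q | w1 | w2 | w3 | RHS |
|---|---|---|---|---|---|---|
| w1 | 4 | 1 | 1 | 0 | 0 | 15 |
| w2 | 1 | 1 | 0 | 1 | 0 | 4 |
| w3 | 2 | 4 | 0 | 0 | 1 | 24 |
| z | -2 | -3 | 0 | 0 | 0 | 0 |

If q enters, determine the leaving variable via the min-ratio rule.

w2

Column q entries and ratios — w1: 15/1 = 15; w2: 4/1 = 4; w3: 24/4 = 6.
Smallest ratio is 4 in the row of w2, so w2 leaves.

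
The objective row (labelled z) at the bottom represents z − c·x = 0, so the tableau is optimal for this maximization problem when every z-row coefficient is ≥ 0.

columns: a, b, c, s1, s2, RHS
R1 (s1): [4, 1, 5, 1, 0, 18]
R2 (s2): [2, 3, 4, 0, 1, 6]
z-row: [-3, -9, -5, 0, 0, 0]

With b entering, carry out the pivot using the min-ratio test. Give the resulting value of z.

18

Ratio test on column b — row 1: 18/1 = 18; row 2: 6/3 = 2. Minimum is 2 at row 2 (s2 leaves); pivot element 3.
Pivot on row 2; the z-row RHS becomes 0 − (-9)·2 = 18.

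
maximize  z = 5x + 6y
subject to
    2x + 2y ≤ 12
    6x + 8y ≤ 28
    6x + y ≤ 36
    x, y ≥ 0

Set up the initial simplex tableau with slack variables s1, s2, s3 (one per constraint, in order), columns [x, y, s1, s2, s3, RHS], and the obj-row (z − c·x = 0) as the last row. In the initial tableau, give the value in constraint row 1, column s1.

Slack s1 belongs to constraint 1; its column is the unit vector e_1, so the entry in row 1 is 1.

1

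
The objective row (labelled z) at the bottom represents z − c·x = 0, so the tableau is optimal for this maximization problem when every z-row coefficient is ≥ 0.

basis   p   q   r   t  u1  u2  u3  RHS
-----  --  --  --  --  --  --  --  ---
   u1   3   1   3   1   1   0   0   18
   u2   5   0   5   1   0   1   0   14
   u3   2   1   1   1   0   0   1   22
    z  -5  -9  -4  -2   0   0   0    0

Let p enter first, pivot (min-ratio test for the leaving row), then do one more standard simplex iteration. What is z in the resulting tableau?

502/5

Ratio test on column p — row 1: 18/3 = 6; row 2: 14/5 = 14/5; row 3: 22/2 = 11. Minimum is 14/5 at row 2 (u2 leaves); pivot element 5.
Pivot on row 2; the z-row RHS becomes 0 − (-5)·(14/5) = 14.
Next entering variable (most negative z-row entry -9): q.
Ratio test on column q — row 1: (48/5)/1 = 48/5; row 2: entry 0 ≤ 0; row 3: (82/5)/1 = 82/5. Minimum is 48/5 at row 1 (u1 leaves); pivot element 1.
After the second pivot the z-row RHS is 14 − (-9)·(48/5) = 502/5.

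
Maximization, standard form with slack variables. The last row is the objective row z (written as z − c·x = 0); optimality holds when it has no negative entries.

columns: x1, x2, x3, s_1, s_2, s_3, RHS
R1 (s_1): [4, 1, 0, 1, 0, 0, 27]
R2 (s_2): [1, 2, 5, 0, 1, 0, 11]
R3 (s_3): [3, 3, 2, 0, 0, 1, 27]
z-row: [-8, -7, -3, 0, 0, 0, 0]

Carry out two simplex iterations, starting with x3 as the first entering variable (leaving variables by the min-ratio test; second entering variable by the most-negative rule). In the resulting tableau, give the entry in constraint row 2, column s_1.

-1/20

Ratio test on column x3 — row 1: entry 0 ≤ 0; row 2: 11/5 = 11/5; row 3: 27/2 = 27/2. Minimum is 11/5 at row 2 (s_2 leaves); pivot element 5.
Divide row 2 by 5; eliminate column x3 from the other rows.
Second iteration: most negative z-row entry is -37/5 in column x1, so x1 enters.
Ratio test on column x1 — row 1: 27/4 = 27/4; row 2: (11/5)/(1/5) = 11; row 3: (113/5)/(13/5) = 113/13. Minimum is 27/4 at row 1 (s_1 leaves); pivot element 4.
Divide row 1 by 4; eliminate column x1 from the other rows.
After both pivots, the entry at constraint row 2, column s_1 is -1/20.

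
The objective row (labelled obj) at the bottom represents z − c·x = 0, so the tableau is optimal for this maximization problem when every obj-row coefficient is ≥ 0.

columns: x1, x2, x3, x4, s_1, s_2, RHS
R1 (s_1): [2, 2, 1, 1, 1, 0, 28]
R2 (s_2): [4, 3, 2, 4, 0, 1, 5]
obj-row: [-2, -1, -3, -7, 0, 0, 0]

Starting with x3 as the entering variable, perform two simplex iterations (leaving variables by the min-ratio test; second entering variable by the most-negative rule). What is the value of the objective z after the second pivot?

35/4

Ratio test on column x3 — row 1: 28/1 = 28; row 2: 5/2 = 5/2. Minimum is 5/2 at row 2 (s_2 leaves); pivot element 2.
Pivot on row 2; the obj-row RHS becomes 0 − (-3)·(5/2) = 15/2.
Next entering variable (most negative obj-row entry -1): x4.
Ratio test on column x4 — row 1: entry -1 ≤ 0; row 2: (5/2)/2 = 5/4. Minimum is 5/4 at row 2 (x3 leaves); pivot element 2.
After the second pivot the obj-row RHS is 15/2 − (-1)·(5/4) = 35/4.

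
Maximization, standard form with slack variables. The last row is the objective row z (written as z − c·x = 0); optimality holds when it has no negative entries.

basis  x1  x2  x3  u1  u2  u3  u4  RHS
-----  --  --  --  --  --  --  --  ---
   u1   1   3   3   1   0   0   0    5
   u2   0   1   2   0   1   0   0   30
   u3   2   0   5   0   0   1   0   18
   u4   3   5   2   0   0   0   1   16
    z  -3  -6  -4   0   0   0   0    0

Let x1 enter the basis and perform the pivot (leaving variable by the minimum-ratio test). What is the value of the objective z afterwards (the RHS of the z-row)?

Ratio test on column x1 — row 1: 5/1 = 5; row 2: entry 0 ≤ 0; row 3: 18/2 = 9; row 4: 16/3 = 16/3. Minimum is 5 at row 1 (u1 leaves); pivot element 1.
Pivot on row 1; the z-row RHS becomes 0 − (-3)·5 = 15.

15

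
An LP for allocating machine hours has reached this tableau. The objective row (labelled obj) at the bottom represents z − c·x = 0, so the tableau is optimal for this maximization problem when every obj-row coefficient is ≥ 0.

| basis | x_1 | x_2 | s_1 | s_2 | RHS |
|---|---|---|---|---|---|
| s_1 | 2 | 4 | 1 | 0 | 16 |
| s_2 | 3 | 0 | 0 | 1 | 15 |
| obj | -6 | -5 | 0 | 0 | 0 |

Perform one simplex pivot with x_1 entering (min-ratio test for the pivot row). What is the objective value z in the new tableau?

Ratio test on column x_1 — row 1: 16/2 = 8; row 2: 15/3 = 5. Minimum is 5 at row 2 (s_2 leaves); pivot element 3.
Pivot on row 2; the obj-row RHS becomes 0 − (-6)·5 = 30.

30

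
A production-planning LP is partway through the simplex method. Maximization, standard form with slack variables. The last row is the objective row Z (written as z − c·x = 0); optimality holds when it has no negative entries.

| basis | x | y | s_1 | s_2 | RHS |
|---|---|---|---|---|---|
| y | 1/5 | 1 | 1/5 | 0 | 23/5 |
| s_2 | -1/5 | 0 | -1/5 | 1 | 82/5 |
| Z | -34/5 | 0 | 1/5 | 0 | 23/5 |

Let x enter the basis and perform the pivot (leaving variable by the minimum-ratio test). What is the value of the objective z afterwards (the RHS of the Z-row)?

161

Ratio test on column x — row 1: (23/5)/(1/5) = 23; row 2: entry -1/5 ≤ 0. Minimum is 23 at row 1 (y leaves); pivot element 1/5.
Pivot on row 1; the Z-row RHS becomes 23/5 − (-34/5)·23 = 161.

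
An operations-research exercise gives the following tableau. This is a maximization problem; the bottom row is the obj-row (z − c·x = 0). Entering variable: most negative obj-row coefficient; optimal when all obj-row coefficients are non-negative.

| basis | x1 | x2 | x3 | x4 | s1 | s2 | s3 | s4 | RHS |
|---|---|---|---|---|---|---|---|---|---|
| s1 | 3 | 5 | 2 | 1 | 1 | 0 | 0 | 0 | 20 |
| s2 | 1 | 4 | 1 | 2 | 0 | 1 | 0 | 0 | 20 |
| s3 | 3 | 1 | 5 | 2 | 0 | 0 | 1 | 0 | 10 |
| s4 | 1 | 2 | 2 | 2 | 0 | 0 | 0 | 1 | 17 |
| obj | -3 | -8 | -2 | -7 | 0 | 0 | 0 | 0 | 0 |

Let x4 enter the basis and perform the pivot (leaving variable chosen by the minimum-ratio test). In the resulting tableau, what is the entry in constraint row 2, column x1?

-2

Ratio test on column x4 — row 1: 20/1 = 20; row 2: 20/2 = 10; row 3: 10/2 = 5; row 4: 17/2 = 17/2. Minimum is 5 at row 3 (s3 leaves); pivot element 2.
Divide row 3 by 2; eliminate column x4 from the other rows.
Row 2 update in column x1: 1 − 2·(3/2) = -2.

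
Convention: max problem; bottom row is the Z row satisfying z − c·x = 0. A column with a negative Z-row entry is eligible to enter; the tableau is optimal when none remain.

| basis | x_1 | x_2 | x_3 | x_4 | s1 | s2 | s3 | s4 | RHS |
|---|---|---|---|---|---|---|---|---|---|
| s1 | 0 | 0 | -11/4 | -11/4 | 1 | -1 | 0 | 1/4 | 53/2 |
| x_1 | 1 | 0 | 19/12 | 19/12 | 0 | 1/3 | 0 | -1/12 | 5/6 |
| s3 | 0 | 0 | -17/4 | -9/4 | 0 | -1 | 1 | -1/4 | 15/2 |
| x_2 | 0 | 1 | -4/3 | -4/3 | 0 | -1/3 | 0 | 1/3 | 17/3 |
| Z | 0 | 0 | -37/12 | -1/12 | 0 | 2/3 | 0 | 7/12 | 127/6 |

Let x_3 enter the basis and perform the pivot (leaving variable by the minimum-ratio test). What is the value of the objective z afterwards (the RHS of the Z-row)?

Ratio test on column x_3 — row 1: entry -11/4 ≤ 0; row 2: (5/6)/(19/12) = 10/19; row 3: entry -17/4 ≤ 0; row 4: entry -4/3 ≤ 0. Minimum is 10/19 at row 2 (x_1 leaves); pivot element 19/12.
Pivot on row 2; the Z-row RHS becomes 127/6 − (-37/12)·(10/19) = 433/19.

433/19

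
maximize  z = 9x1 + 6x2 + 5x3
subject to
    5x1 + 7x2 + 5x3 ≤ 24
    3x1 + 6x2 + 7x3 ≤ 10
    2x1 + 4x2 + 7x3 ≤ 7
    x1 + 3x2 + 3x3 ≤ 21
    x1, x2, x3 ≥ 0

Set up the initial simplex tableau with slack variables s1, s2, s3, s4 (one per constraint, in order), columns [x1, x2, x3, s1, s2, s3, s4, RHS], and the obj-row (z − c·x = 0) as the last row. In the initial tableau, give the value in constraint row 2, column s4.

0

Slack s4 belongs to constraint 4; its column is the unit vector e_4, so the entry in row 2 is 0.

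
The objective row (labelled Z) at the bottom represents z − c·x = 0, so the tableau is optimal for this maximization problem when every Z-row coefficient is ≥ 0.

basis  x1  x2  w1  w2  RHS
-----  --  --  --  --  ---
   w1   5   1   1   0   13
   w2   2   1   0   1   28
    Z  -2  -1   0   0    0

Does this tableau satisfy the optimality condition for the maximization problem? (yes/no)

no

The Z-row has a negative entry -2 in column x1, so it is not optimal.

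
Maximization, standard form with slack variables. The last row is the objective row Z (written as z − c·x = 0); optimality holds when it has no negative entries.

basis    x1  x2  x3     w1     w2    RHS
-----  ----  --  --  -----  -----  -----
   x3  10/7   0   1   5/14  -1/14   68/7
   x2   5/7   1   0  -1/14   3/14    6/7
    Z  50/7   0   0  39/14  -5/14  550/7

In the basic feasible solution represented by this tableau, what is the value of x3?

x3 is basic (row 1); its value is the RHS of that row, 68/7.

68/7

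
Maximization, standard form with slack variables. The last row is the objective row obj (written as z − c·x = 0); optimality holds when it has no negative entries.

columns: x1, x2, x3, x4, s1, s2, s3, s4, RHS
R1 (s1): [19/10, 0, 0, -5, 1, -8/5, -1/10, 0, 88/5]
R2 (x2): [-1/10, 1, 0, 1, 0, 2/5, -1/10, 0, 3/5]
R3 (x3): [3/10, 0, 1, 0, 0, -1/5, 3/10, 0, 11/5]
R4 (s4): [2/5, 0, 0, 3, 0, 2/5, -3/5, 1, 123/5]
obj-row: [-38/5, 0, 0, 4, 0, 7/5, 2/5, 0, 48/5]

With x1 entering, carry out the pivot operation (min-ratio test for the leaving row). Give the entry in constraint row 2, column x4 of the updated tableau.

1

Ratio test on column x1 — row 1: (88/5)/(19/10) = 176/19; row 2: entry -1/10 ≤ 0; row 3: (11/5)/(3/10) = 22/3; row 4: (123/5)/(2/5) = 123/2. Minimum is 22/3 at row 3 (x3 leaves); pivot element 3/10.
Divide row 3 by 3/10; eliminate column x1 from the other rows.
Row 2 update in column x4: 1 − (-1/10)·0 = 1.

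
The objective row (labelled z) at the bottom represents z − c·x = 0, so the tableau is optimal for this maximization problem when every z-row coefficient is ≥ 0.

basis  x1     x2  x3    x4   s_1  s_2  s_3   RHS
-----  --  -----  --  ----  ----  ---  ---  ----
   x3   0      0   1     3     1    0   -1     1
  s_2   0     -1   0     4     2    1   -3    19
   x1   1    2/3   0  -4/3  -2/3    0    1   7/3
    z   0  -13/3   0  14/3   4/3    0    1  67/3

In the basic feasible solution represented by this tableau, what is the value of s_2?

s_2 is basic (row 2); its value is the RHS of that row, 19.

19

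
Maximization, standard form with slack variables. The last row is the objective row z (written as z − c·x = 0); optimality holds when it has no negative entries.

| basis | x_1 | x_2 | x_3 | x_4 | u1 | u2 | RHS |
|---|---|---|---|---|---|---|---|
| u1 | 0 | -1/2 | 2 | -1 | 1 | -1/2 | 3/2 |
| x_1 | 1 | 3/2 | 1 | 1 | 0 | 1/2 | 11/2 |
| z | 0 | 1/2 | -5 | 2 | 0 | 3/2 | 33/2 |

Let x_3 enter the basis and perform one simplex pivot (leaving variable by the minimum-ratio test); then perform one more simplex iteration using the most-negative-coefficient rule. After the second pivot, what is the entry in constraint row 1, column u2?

-1/7

Ratio test on column x_3 — row 1: (3/2)/2 = 3/4; row 2: (11/2)/1 = 11/2. Minimum is 3/4 at row 1 (u1 leaves); pivot element 2.
Divide row 1 by 2; eliminate column x_3 from the other rows.
Second iteration: most negative z-row entry is -3/4 in column x_2, so x_2 enters.
Ratio test on column x_2 — row 1: entry -1/4 ≤ 0; row 2: (19/4)/(7/4) = 19/7. Minimum is 19/7 at row 2 (x_1 leaves); pivot element 7/4.
Divide row 2 by 7/4; eliminate column x_2 from the other rows.
After both pivots, the entry at constraint row 1, column u2 is -1/7.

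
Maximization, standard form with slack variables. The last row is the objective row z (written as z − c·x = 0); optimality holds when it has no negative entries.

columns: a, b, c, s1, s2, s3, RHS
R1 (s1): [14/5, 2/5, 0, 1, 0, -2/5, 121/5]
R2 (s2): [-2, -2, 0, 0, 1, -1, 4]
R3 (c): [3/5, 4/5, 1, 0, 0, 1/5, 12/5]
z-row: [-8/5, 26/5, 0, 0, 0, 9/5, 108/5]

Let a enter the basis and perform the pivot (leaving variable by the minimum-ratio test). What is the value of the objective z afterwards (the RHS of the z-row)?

28

Ratio test on column a — row 1: (121/5)/(14/5) = 121/14; row 2: entry -2 ≤ 0; row 3: (12/5)/(3/5) = 4. Minimum is 4 at row 3 (c leaves); pivot element 3/5.
Pivot on row 3; the z-row RHS becomes 108/5 − (-8/5)·4 = 28.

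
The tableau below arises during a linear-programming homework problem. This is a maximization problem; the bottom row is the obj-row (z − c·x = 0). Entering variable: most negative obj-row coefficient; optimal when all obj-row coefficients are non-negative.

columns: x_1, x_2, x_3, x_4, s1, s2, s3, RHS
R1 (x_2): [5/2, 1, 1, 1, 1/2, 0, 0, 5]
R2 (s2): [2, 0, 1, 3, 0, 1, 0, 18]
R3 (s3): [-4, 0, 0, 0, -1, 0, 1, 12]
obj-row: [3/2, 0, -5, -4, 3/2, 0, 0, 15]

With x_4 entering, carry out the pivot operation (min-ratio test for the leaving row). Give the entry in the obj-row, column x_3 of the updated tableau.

-1

Ratio test on column x_4 — row 1: 5/1 = 5; row 2: 18/3 = 6; row 3: entry 0 ≤ 0. Minimum is 5 at row 1 (x_2 leaves); pivot element 1.
Divide row 1 by 1; eliminate column x_4 from the other rows.
obj-row update in column x_3: -5 − (-4)·1 = -1.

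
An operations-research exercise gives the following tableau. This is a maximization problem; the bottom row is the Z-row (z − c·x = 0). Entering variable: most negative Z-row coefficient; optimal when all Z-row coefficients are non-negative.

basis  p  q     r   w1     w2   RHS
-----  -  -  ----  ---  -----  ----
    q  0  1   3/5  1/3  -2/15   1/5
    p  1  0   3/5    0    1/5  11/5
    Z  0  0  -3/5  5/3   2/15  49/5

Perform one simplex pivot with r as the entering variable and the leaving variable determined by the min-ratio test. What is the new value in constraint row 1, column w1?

5/9

Ratio test on column r — row 1: (1/5)/(3/5) = 1/3; row 2: (11/5)/(3/5) = 11/3. Minimum is 1/3 at row 1 (q leaves); pivot element 3/5.
Divide row 1 by 3/5; eliminate column r from the other rows.
In the new row 1, the w1 entry is the old entry divided by the pivot: (1/3)/(3/5) = 5/9.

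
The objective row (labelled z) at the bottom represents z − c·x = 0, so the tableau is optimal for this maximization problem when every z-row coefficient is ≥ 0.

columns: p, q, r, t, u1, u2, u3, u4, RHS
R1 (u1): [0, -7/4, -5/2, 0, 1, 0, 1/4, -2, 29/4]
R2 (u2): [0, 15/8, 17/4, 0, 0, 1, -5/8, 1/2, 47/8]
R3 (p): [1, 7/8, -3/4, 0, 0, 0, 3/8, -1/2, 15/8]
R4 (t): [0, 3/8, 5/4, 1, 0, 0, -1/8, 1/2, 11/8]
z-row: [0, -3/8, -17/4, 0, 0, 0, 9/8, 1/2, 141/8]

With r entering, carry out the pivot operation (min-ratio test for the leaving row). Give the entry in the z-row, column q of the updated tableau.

9/10

Ratio test on column r — row 1: entry -5/2 ≤ 0; row 2: (47/8)/(17/4) = 47/34; row 3: entry -3/4 ≤ 0; row 4: (11/8)/(5/4) = 11/10. Minimum is 11/10 at row 4 (t leaves); pivot element 5/4.
Divide row 4 by 5/4; eliminate column r from the other rows.
z-row update in column q: -3/8 − (-17/4)·(3/10) = 9/10.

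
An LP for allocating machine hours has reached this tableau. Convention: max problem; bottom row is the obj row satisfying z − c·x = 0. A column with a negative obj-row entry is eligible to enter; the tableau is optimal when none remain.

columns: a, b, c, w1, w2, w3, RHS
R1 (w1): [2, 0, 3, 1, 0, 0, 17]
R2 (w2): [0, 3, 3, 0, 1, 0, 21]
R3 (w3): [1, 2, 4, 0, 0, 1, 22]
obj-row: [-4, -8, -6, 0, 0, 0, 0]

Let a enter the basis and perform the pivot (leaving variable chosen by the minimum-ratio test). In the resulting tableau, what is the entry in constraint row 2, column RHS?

21

Ratio test on column a — row 1: 17/2 = 17/2; row 2: entry 0 ≤ 0; row 3: 22/1 = 22. Minimum is 17/2 at row 1 (w1 leaves); pivot element 2.
Divide row 1 by 2; eliminate column a from the other rows.
Row 2 update in column RHS: 21 − 0·(17/2) = 21.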